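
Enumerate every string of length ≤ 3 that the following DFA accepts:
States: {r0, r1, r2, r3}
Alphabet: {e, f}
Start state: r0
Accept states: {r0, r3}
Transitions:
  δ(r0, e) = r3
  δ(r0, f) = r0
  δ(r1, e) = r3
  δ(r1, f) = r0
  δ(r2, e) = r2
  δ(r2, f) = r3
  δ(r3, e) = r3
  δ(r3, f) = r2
ε, e, f, ee, fe, ff, eee, eff, fee, ffe, fff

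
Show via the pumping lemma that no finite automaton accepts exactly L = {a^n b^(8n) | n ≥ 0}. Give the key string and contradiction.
Assume L is regular with pumping length p. Idea: pumping the a-block breaks the 1:8 ratio.
Choose s = a^p b^(8p) (length 9p ≥ p). By the pumping lemma, s = xyz with |xy| ≤ p, |y| > 0, so y = a^k with k ≥ 1. Then xy²z = a^(p+k) b^(8p). For this to be in L we would need 8p = 8(p+k), i.e. 8k = 0, contradicting k ≥ 1. So xy²z ∉ L.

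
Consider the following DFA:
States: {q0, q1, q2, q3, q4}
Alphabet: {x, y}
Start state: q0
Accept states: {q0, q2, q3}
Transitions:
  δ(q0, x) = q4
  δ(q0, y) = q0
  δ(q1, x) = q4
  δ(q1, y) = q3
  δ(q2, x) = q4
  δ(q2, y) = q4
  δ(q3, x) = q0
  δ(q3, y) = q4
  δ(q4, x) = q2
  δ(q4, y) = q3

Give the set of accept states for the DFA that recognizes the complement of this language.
Complement accept states = All states \ Original accept states
= {q0, q1, q2, q3, q4} \ {q0, q2, q3}
{q1, q4}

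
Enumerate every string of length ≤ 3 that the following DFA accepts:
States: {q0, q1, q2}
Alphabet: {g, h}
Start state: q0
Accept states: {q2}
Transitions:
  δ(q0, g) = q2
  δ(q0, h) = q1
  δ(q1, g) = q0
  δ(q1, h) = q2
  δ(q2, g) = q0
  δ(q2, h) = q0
g, hh, ggg, ghg, hgg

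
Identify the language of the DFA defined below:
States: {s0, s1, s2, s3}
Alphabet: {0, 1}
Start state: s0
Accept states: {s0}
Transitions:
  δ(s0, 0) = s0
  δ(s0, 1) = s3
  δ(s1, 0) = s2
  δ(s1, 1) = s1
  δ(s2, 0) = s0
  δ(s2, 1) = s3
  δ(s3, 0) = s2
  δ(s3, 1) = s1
Testing a few strings:
  '1' → reject
  '0001' → reject
  '0' → accept
  '1111' → reject
State roles: s0=value ≡ 0 (mod 4); s1=value ≡ 3 (mod 4); s2=value ≡ 2 (mod 4); s3=value ≡ 1 (mod 4)
All binary strings representing a multiple of 4 (read in base 2; leading zeros allowed and ε counts as 0)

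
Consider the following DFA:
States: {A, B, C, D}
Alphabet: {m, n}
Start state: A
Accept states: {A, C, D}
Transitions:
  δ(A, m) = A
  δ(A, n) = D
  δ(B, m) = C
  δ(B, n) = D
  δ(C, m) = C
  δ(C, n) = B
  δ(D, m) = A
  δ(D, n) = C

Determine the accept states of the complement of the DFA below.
Complement accept states = All states \ Original accept states
= {A, B, C, D} \ {A, C, D}
{B}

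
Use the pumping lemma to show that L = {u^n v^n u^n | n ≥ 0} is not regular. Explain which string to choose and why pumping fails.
Assume L is regular with pumping length p. Idea: pumping the first u-block unbalances it against the other two.
Choose s = u^p v^p u^p ∈ L (|s| = 3p ≥ p). By the pumping lemma, s = xyz with |xy| ≤ p, |y| > 0, so y = u^k with k ≥ 1, inside the first u-block. Then xy²z = u^(p+k) v^p u^p. The first block has length p+k ≠ p, so the three block lengths are no longer equal and xy²z ∉ L.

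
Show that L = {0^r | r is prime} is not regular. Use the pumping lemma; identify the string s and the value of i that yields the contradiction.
Assume L is regular with pumping length p. Idea: pumping by a suitable count produces a composite length.
Let q be a prime with q ≥ p and choose s = 0^q ∈ L. By the pumping lemma, s = xyz with |xy| ≤ p, |y| = k ≥ 1. Take i = q+1: |xy^(q+1)z| = q + q·k = q(1+k). Since q ≥ 2 and 1+k ≥ 2, q(1+k) is composite, so xy^(q+1)z ∉ L.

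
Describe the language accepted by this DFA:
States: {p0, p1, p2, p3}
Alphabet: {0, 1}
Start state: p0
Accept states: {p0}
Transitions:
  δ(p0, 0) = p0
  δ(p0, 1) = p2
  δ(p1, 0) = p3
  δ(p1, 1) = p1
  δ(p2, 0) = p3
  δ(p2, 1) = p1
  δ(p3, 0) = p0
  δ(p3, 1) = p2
Testing a few strings:
  '0000' → accept
  '10' → reject
  '011' → reject
  '0101' → reject
State roles: p0=value ≡ 0 (mod 4); p1=value ≡ 3 (mod 4); p2=value ≡ 1 (mod 4); p3=value ≡ 2 (mod 4)
All binary strings representing a multiple of 4 (read in base 2; leading zeros allowed and ε counts as 0)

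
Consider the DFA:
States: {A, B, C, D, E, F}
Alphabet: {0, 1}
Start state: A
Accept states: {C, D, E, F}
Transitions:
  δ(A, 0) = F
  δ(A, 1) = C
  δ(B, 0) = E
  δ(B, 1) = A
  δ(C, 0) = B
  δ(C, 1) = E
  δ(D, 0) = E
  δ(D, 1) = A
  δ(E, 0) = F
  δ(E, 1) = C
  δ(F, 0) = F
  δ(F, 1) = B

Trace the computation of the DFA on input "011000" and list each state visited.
read '0': A → F
  read '1': F → B
  read '1': B → A
  read '0': A → F
  read '0': F → F
  read '0': F → F
A -> F -> B -> A -> F -> F -> F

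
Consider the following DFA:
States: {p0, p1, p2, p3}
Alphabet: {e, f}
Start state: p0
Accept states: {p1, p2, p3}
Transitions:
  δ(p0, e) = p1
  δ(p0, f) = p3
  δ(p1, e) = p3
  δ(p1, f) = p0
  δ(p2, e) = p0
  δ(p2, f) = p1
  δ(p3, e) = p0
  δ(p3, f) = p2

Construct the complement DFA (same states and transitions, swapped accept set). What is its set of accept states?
Complement accept states = All states \ Original accept states
= {p0, p1, p2, p3} \ {p1, p2, p3}
{p0}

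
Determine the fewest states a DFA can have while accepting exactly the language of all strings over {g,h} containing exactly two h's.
By Myhill–Nerode, count the distinguishable equivalence classes: four classes — 0, 1, 2, or ≥3 h's seen.
4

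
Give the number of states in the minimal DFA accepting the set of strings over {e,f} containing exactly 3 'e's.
By Myhill–Nerode, count the distinguishable equivalence classes: 5 classes — having seen 0, 1, …, 3, or >3 copies of 'e'; the count-3 class is the only accepting one and >3 is dead.
5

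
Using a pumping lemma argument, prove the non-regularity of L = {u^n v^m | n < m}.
Assume L is regular with pumping length p. Idea: pumping up the u-block makes the u-count reach the v-count.
Choose s = u^p v^(p+1) ∈ L. By the pumping lemma, s = xyz with |xy| ≤ p, |y| > 0, so y = u^k with k ≥ 1. Then xy²z = u^(p+k) v^(p+1). Since p+k ≥ p+1, the number of u's is no longer strictly less than the number of v's, so xy²z ∉ L.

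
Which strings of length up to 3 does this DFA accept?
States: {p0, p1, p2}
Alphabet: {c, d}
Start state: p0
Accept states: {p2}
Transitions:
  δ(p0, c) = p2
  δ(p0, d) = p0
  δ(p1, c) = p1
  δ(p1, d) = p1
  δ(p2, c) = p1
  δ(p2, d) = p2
c, cd, dc, cdd, dcd, ddc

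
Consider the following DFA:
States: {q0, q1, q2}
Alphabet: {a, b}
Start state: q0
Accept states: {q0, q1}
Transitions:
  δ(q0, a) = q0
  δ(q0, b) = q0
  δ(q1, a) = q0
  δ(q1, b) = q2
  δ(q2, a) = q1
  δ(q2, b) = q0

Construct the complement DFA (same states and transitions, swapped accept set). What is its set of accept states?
Complement accept states = All states \ Original accept states
= {q0, q1, q2} \ {q0, q1}
{q2}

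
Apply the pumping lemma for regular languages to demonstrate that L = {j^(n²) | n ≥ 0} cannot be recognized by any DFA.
Assume L is regular with pumping length p. Idea: pumping adds a fixed amount, but gaps between consecutive squares grow.
Choose s = j^(p²) (length p² ≥ p). By the pumping lemma, s = xyz with |xy| ≤ p, |y| > 0, so |y| = k with 1 ≤ k ≤ p. Then |xy²z| = p²+k. Since p² < p²+k ≤ p²+p < (p+1)², the length p²+k lies strictly between consecutive squares, so it is not a perfect square and xy²z ∉ L.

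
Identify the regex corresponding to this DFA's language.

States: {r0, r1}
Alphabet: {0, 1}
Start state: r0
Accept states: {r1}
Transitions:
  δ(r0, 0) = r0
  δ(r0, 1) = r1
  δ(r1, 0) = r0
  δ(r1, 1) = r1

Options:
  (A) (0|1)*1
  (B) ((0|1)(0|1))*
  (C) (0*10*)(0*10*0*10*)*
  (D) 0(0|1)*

Check each option against the DFA on short strings; one disagreement eliminates an option:
  (A) (0|1)*1: agrees with the DFA on every string of length ≤ 6
  (B) ((0|1)(0|1))*: on ε the DFA stays in r0 and rejects (r0 ∉ Accept), but the regex matches it → eliminate
  (C) (0*10*)(0*10*0*10*)*: on '10' the DFA goes r0 → r1 → r0 and rejects (r0 ∉ Accept), but the regex matches it → eliminate
  (D) 0(0|1)*: on '0' the DFA goes r0 → r0 and rejects (r0 ∉ Accept), but the regex matches it → eliminate
Only (A) is consistent with the DFA.
(A) (0|1)*1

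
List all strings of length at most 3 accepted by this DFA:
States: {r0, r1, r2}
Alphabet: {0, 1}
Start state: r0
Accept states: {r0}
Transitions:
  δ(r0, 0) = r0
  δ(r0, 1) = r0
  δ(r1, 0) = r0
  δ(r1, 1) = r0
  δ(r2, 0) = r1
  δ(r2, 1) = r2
ε, 0, 1, 00, 01, 10, 11, 000, 001, 010, 011, 100, 101, 110, 111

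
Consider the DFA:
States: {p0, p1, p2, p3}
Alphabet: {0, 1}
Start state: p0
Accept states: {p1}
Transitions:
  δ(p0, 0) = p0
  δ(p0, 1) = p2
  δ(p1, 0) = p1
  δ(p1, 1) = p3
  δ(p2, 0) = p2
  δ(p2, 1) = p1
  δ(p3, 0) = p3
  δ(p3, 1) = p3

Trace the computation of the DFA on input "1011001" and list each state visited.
read '1': p0 → p2
  read '0': p2 → p2
  read '1': p2 → p1
  read '1': p1 → p3
  read '0': p3 → p3
  read '0': p3 → p3
  read '1': p3 → p3
p0 -> p2 -> p2 -> p1 -> p3 -> p3 -> p3 -> p3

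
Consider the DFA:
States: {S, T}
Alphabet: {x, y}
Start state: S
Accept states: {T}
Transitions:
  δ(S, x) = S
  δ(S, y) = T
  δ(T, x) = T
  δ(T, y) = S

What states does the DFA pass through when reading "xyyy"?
read 'x': S → S
  read 'y': S → T
  read 'y': T → S
  read 'y': S → T
S -> S -> T -> S -> T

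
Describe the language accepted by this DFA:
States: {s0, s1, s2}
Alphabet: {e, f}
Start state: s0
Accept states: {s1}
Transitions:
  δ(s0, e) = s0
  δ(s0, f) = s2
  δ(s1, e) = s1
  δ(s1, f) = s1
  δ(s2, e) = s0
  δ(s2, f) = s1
Testing a few strings:
  'ff' → accept
  'fe' → reject
  'fffe' → accept
  'eeee' → reject
State roles: s0=no progress toward ff; s1=substring ff seen; s2=one trailing f
All strings over {e,f} containing the substring ff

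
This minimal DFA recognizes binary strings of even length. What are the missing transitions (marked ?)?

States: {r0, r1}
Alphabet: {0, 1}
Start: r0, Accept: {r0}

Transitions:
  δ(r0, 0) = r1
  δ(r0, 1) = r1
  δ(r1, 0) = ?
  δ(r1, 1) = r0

From the language and accept set, identify what each state tracks — r0: even length so far; r1: odd length so far.
Each missing δ(q, a) is the state matching the new tracked value after reading a.
δ(r1, 0) = r0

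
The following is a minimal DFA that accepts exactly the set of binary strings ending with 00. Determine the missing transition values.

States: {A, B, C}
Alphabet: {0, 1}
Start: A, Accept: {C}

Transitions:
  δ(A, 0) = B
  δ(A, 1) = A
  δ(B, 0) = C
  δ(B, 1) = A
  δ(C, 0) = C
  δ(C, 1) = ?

From the language and accept set, identify what each state tracks — A: last symbol not 0; B: one trailing 0; C: two trailing 0's.
Each missing δ(q, a) is the state matching the new tracked value after reading a.
δ(C, 1) = A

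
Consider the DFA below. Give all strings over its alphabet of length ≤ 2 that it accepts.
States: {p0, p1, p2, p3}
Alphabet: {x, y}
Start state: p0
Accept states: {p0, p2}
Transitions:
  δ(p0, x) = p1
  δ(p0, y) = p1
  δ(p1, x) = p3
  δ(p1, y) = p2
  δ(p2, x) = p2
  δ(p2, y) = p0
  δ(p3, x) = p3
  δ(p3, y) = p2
ε, xy, yy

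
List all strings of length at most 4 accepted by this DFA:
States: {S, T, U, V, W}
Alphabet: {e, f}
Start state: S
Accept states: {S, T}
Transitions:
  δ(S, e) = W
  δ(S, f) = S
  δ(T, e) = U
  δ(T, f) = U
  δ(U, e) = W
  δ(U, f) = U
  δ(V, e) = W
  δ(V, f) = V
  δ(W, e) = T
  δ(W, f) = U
ε, f, ee, ff, fee, fff, efee, ffee, ffff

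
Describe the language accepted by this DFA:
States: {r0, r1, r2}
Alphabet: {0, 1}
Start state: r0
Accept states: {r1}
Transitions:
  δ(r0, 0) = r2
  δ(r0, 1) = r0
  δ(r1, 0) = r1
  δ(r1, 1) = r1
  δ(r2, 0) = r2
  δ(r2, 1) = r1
Testing a few strings:
  '01' → accept
  '1100' → reject
  '1001' → accept
  '1' → reject
State roles: r0=no 0 seen yet; r1=substring 01 seen; r2=seen a 0, waiting for 1
All binary strings containing the substring 01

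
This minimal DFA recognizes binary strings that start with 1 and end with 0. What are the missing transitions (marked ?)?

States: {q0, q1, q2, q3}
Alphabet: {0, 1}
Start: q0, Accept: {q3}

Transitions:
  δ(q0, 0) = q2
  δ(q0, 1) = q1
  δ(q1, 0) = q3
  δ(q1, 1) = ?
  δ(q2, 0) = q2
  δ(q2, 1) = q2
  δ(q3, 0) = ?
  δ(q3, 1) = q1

From the language and accept set, identify what each state tracks — q0: no input read; q1: started with 1, last symbol 1; q2: started with 0 (dead); q3: started with 1, last symbol 0.
Each missing δ(q, a) is the state matching the new tracked value after reading a.
δ(q1, 1) = q1; δ(q3, 0) = q3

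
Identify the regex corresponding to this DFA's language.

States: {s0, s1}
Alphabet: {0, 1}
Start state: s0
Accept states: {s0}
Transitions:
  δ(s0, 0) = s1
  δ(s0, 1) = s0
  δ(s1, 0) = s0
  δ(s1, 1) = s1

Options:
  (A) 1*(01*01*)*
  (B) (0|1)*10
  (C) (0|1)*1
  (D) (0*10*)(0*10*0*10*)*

Check each option against the DFA on short strings; one disagreement eliminates an option:
  (A) 1*(01*01*)*: agrees with the DFA on every string of length ≤ 6
  (B) (0|1)*10: on ε the DFA stays in s0 and accepts (s0 ∈ Accept), but the regex does not match it → eliminate
  (C) (0|1)*1: on ε the DFA stays in s0 and accepts (s0 ∈ Accept), but the regex does not match it → eliminate
  (D) (0*10*)(0*10*0*10*)*: on ε the DFA stays in s0 and accepts (s0 ∈ Accept), but the regex does not match it → eliminate
Only (A) is consistent with the DFA.
(A) 1*(01*01*)*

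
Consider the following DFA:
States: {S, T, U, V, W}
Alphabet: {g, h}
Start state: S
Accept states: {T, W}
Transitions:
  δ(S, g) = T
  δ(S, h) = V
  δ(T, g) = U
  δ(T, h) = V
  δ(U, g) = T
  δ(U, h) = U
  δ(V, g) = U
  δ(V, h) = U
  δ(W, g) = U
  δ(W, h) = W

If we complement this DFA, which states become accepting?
Complement accept states = All states \ Original accept states
= {S, T, U, V, W} \ {T, W}
{S, U, V}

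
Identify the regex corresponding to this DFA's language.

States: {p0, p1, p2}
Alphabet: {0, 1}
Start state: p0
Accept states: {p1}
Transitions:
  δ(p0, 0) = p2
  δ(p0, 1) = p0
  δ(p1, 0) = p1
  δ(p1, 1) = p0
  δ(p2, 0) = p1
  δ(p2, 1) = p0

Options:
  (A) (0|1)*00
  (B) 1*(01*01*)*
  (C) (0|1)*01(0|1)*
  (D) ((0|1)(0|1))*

Check each option against the DFA on short strings; one disagreement eliminates an option:
  (A) (0|1)*00: agrees with the DFA on every string of length ≤ 6
  (B) 1*(01*01*)*: on ε the DFA stays in p0 and rejects (p0 ∉ Accept), but the regex matches it → eliminate
  (C) (0|1)*01(0|1)*: on '00' the DFA goes p0 → p2 → p1 and accepts (p1 ∈ Accept), but the regex does not match it → eliminate
  (D) ((0|1)(0|1))*: on ε the DFA stays in p0 and rejects (p0 ∉ Accept), but the regex matches it → eliminate
Only (A) is consistent with the DFA.
(A) (0|1)*00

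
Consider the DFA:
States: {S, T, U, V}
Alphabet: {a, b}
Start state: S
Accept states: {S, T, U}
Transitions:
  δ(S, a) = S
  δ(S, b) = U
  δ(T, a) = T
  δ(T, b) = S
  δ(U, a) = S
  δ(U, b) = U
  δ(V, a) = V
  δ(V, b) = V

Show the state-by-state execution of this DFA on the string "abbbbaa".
read 'a': S → S
  read 'b': S → U
  read 'b': U → U
  read 'b': U → U
  read 'b': U → U
  read 'a': U → S
  read 'a': S → S
S -> S -> U -> U -> U -> U -> S -> S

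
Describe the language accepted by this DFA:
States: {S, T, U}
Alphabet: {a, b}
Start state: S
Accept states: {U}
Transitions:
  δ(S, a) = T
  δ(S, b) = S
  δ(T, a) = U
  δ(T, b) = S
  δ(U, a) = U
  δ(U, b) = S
Testing a few strings:
  'ba' → reject
  'bb' → reject
  'abab' → reject
  'a' → reject
State roles: S=last symbol not a; T=one trailing a; U=two trailing a's
All strings over {a,b} ending with aa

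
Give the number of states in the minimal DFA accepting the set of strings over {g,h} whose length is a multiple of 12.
By Myhill–Nerode, count the distinguishable equivalence classes: 12 classes — one per residue of the length mod 12; class i is distinguished from class j by any string of length (12 − i) mod 12.
12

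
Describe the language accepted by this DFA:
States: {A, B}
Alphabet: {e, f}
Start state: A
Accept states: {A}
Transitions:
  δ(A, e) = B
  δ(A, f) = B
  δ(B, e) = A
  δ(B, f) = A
Testing a few strings:
  'e' → reject
  'eee' → reject
  'fe' → accept
  'ff' → accept
State roles: A=even length so far; B=odd length so far
All strings over {e,f} of even length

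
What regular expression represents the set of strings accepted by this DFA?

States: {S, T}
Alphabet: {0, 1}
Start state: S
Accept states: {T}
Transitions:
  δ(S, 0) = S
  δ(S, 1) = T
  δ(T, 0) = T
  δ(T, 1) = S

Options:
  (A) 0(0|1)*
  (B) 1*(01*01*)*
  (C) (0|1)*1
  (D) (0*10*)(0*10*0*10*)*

Check each option against the DFA on short strings; one disagreement eliminates an option:
  (A) 0(0|1)*: on '0' the DFA goes S → S and rejects (S ∉ Accept), but the regex matches it → eliminate
  (B) 1*(01*01*)*: on ε the DFA stays in S and rejects (S ∉ Accept), but the regex matches it → eliminate
  (C) (0|1)*1: on '10' the DFA goes S → T → T and accepts (T ∈ Accept), but the regex does not match it → eliminate
  (D) (0*10*)(0*10*0*10*)*: agrees with the DFA on every string of length ≤ 6
Only (D) is consistent with the DFA.
(D) (0*10*)(0*10*0*10*)*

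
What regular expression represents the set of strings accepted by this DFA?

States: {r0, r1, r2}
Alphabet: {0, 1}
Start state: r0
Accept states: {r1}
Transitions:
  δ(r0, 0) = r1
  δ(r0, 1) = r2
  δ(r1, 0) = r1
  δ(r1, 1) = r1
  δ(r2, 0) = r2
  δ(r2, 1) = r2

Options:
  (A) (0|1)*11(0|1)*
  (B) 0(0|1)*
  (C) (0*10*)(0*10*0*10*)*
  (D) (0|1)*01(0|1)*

Check each option against the DFA on short strings; one disagreement eliminates an option:
  (A) (0|1)*11(0|1)*: on '0' the DFA goes r0 → r1 and accepts (r1 ∈ Accept), but the regex does not match it → eliminate
  (B) 0(0|1)*: agrees with the DFA on every string of length ≤ 6
  (C) (0*10*)(0*10*0*10*)*: on '0' the DFA goes r0 → r1 and accepts (r1 ∈ Accept), but the regex does not match it → eliminate
  (D) (0|1)*01(0|1)*: on '0' the DFA goes r0 → r1 and accepts (r1 ∈ Accept), but the regex does not match it → eliminate
Only (B) is consistent with the DFA.
(B) 0(0|1)*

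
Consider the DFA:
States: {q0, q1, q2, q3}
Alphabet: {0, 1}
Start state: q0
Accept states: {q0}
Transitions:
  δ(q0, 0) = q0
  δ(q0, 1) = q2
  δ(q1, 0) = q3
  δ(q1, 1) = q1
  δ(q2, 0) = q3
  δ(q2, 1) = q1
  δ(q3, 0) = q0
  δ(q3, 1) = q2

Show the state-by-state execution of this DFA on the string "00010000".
read '0': q0 → q0
  read '0': q0 → q0
  read '0': q0 → q0
  read '1': q0 → q2
  read '0': q2 → q3
  read '0': q3 → q0
  read '0': q0 → q0
  read '0': q0 → q0
q0 -> q0 -> q0 -> q0 -> q2 -> q3 -> q0 -> q0 -> q0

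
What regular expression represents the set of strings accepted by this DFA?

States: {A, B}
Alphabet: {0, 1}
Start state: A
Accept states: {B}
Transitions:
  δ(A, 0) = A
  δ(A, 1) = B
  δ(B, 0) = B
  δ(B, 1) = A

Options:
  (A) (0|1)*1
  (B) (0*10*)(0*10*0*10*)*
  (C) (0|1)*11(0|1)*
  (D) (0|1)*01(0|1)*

Check each option against the DFA on short strings; one disagreement eliminates an option:
  (A) (0|1)*1: on '10' the DFA goes A → B → B and accepts (B ∈ Accept), but the regex does not match it → eliminate
  (B) (0*10*)(0*10*0*10*)*: agrees with the DFA on every string of length ≤ 6
  (C) (0|1)*11(0|1)*: on '1' the DFA goes A → B and accepts (B ∈ Accept), but the regex does not match it → eliminate
  (D) (0|1)*01(0|1)*: on '1' the DFA goes A → B and accepts (B ∈ Accept), but the regex does not match it → eliminate
Only (B) is consistent with the DFA.
(B) (0*10*)(0*10*0*10*)*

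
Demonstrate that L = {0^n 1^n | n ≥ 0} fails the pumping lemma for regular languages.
Assume L is regular with pumping length p. Idea: pumping the 0-block changes the count balance.
Choose s = 0^p 1^p (length 2p ≥ p). By the pumping lemma, s = xyz with |xy| ≤ p, |y| > 0. So y = 0^k for some k > 0 (since xy is entirely within the 0's). Pumping gives xy²z = 0^(p+k) 1^p, which is not in L since p+k ≠ p.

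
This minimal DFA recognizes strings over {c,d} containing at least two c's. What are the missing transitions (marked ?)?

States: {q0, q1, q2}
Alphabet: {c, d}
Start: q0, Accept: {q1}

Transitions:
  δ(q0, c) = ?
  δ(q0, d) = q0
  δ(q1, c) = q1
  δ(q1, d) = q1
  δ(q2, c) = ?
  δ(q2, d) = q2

From the language and accept set, identify what each state tracks — q0: zero c's seen; q1: ≥ two c's seen; q2: one c seen.
Each missing δ(q, a) is the state matching the new tracked value after reading a.
δ(q0, c) = q2; δ(q2, c) = q1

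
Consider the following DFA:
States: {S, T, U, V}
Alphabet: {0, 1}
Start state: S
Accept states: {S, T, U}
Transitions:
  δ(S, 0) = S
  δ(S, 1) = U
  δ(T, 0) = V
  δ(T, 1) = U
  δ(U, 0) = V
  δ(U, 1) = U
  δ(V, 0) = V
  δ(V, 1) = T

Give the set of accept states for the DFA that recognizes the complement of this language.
Complement accept states = All states \ Original accept states
= {S, T, U, V} \ {S, T, U}
{V}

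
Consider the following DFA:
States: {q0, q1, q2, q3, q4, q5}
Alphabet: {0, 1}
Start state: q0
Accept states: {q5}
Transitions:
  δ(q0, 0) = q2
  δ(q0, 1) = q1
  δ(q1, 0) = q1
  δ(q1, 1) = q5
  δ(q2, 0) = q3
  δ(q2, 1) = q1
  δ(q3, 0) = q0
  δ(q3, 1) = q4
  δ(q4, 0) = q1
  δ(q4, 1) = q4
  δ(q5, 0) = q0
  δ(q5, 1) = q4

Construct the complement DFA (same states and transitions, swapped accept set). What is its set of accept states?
Complement accept states = All states \ Original accept states
= {q0, q1, q2, q3, q4, q5} \ {q5}
{q0, q1, q2, q3, q4}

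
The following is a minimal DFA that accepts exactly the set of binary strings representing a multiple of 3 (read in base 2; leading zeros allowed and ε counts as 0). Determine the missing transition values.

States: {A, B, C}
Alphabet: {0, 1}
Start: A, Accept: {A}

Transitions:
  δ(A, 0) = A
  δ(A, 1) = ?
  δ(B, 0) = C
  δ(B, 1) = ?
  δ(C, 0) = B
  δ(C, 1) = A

From the language and accept set, identify what each state tracks — A: value ≡ 0 (mod 3); B: value ≡ 2 (mod 3); C: value ≡ 1 (mod 3).
Each missing δ(q, a) is the state matching the new tracked value after reading a.
δ(A, 1) = C; δ(B, 1) = B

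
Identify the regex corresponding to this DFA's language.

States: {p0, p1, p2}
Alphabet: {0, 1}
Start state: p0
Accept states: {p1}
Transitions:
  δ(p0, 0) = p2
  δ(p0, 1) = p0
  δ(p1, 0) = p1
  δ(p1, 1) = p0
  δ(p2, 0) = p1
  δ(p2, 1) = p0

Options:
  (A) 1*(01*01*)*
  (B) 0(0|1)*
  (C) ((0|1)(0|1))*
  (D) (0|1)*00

Check each option against the DFA on short strings; one disagreement eliminates an option:
  (A) 1*(01*01*)*: on ε the DFA stays in p0 and rejects (p0 ∉ Accept), but the regex matches it → eliminate
  (B) 0(0|1)*: on '0' the DFA goes p0 → p2 and rejects (p2 ∉ Accept), but the regex matches it → eliminate
  (C) ((0|1)(0|1))*: on ε the DFA stays in p0 and rejects (p0 ∉ Accept), but the regex matches it → eliminate
  (D) (0|1)*00: agrees with the DFA on every string of length ≤ 6
Only (D) is consistent with the DFA.
(D) (0|1)*00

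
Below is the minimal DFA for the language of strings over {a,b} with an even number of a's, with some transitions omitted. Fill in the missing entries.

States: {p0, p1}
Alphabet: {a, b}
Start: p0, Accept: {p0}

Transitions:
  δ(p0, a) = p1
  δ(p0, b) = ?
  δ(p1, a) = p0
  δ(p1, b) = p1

From the language and accept set, identify what each state tracks — p0: even number of a's so far; p1: odd number of a's so far.
Each missing δ(q, a) is the state matching the new tracked value after reading a.
δ(p0, b) = p0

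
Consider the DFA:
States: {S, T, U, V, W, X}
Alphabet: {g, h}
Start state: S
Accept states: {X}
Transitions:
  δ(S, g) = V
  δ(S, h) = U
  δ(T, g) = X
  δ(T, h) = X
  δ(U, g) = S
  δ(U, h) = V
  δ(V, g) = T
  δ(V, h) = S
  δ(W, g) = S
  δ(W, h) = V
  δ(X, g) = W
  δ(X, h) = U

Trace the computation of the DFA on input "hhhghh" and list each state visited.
read 'h': S → U
  read 'h': U → V
  read 'h': V → S
  read 'g': S → V
  read 'h': V → S
  read 'h': S → U
S -> U -> V -> S -> V -> S -> U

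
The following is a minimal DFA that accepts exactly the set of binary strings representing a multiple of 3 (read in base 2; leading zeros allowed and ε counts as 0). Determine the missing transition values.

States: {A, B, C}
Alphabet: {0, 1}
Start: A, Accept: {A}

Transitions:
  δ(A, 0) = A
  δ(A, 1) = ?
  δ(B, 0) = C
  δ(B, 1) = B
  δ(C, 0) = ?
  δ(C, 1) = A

From the language and accept set, identify what each state tracks — A: value ≡ 0 (mod 3); B: value ≡ 2 (mod 3); C: value ≡ 1 (mod 3).
Each missing δ(q, a) is the state matching the new tracked value after reading a.
δ(A, 1) = C; δ(C, 0) = B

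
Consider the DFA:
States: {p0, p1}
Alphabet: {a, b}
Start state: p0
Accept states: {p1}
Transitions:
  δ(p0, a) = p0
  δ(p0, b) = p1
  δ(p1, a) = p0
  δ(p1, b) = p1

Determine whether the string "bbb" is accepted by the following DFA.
Processing string "bbb":
  p0 --b--> p1
  p1 --b--> p1
  p1 --b--> p1
Final state: p1
Accept states: {p1}
Yes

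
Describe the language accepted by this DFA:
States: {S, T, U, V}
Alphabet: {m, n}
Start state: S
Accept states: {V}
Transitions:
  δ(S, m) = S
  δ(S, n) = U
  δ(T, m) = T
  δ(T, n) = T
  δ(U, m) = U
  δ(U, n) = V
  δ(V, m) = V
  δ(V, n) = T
Testing a few strings:
  'mnn' → accept
  'mm' → reject
  'mn' → reject
  'm' → reject
State roles: S=zero n's; T=≥ three n's (dead); U=one n; V=two n's
All strings over {m,n} containing exactly two n's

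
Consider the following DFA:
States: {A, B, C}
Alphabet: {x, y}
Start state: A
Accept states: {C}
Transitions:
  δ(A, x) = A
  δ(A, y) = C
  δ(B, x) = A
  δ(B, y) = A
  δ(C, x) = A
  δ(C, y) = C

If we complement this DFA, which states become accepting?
Complement accept states = All states \ Original accept states
= {A, B, C} \ {C}
{A, B}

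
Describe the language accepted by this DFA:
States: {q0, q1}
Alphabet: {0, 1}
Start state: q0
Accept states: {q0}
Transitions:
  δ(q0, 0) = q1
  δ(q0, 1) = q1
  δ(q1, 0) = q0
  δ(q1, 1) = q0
Testing a few strings:
  '0' → reject
  '100' → reject
  '00' → accept
  '11' → accept
State roles: q0=even length so far; q1=odd length so far
All binary strings of even length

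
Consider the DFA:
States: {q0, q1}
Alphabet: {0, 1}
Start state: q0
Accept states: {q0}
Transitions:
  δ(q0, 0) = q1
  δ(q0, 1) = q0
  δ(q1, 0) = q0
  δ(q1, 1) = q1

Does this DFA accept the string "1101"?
Processing string "1101":
  q0 --1--> q0
  q0 --1--> q0
  q0 --0--> q1
  q1 --1--> q1
Final state: q1
Accept states: {q0}
No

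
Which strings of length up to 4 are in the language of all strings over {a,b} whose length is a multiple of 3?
ε, aaa, aab, aba, abb, baa, bab, bba, bbb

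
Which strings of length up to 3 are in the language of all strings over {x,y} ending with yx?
yx, xyx, yyx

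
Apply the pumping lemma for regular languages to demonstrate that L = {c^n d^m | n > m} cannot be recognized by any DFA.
Assume L is regular with pumping length p. Idea: pumping down the c-block drops the c-count to at most the d-count.
Choose s = c^(p+1) d^p ∈ L (|s| = 2p+1 ≥ p). By the pumping lemma, s = xyz with |xy| ≤ p, |y| > 0, so y = c^k with k ≥ 1. Take i = 0: xz = c^(p+1−k) d^p. Since k ≥ 1, p+1−k ≤ p, so the number of c's is no longer strictly greater than the number of d's, hence xz ∉ L.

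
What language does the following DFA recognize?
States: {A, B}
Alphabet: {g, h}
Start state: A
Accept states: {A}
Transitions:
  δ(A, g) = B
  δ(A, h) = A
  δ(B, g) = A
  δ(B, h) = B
Testing a few strings:
  'h' → accept
  'g' → reject
  'hh' → accept
  'gh' → reject
State roles: A=even number of g's so far; B=odd number of g's so far
All strings over {g,h} with an even number of g's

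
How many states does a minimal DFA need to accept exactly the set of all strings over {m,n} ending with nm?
By Myhill–Nerode, count the distinguishable equivalence classes: three classes — suffix matches ε, n, or nm.
3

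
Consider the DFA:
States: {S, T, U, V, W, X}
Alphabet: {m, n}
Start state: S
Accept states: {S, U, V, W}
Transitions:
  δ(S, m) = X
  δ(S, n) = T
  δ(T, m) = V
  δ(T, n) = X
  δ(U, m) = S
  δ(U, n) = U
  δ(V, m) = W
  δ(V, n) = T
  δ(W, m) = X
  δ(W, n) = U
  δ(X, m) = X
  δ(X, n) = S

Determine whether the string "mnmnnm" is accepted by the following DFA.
Processing string "mnmnnm":
  S --m--> X
  X --n--> S
  S --m--> X
  X --n--> S
  S --n--> T
  T --m--> V
Final state: V
Accept states: {S, U, V, W}
Yes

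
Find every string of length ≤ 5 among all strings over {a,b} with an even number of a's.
ε, b, aa, bb, aab, aba, baa, bbb, aaaa, aabb, abab, abba, baab, baba, bbaa, bbbb, aaaab, aaaba, aabaa, aabbb, abaaa, ababb, abbab, abbba, baaaa, baabb, babab, babba, bbaab, bbaba, bbbaa, bbbbb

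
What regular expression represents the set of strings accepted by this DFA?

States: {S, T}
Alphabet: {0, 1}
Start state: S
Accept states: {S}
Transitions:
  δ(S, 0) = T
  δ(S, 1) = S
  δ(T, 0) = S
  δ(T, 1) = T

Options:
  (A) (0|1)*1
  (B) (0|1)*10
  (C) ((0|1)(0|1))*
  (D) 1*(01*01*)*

Check each option against the DFA on short strings; one disagreement eliminates an option:
  (A) (0|1)*1: on ε the DFA stays in S and accepts (S ∈ Accept), but the regex does not match it → eliminate
  (B) (0|1)*10: on ε the DFA stays in S and accepts (S ∈ Accept), but the regex does not match it → eliminate
  (C) ((0|1)(0|1))*: on '1' the DFA goes S → S and accepts (S ∈ Accept), but the regex does not match it → eliminate
  (D) 1*(01*01*)*: agrees with the DFA on every string of length ≤ 6
Only (D) is consistent with the DFA.
(D) 1*(01*01*)*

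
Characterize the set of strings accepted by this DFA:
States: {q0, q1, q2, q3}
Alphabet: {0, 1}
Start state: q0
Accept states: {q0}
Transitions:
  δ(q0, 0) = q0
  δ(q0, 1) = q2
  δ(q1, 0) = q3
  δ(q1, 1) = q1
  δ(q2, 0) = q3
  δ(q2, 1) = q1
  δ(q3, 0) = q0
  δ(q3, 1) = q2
Testing a few strings:
  '001' → reject
  '000' → accept
  '0000' → accept
  '011' → reject
State roles: q0=value ≡ 0 (mod 4); q1=value ≡ 3 (mod 4); q2=value ≡ 1 (mod 4); q3=value ≡ 2 (mod 4)
All binary strings representing a multiple of 4 (read in base 2; leading zeros allowed and ε counts as 0)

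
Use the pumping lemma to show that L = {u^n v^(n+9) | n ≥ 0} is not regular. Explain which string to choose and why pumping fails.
Assume L is regular with pumping length p. Idea: pumping the u-block breaks the fixed offset of 9.
Choose s = u^p v^(p+9) ∈ L. By the pumping lemma, s = xyz with |xy| ≤ p, |y| > 0, so y = u^k with k ≥ 1. Then xy²z = u^(p+k) v^(p+9). For this to be in L we would need p+9 = (p+k)+9, i.e. k = 0, contradicting k ≥ 1. So xy²z ∉ L.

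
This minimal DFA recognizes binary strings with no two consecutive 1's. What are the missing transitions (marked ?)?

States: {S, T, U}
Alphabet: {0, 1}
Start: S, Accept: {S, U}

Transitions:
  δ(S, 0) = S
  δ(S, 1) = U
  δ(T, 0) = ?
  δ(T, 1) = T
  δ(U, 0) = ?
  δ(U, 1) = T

From the language and accept set, identify what each state tracks — S: last symbol not 1 (ok); T: saw 11 (dead); U: last symbol 1 (ok).
Each missing δ(q, a) is the state matching the new tracked value after reading a.
δ(T, 0) = T; δ(U, 0) = S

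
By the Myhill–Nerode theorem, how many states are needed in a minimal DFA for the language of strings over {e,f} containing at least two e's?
By Myhill–Nerode, count the distinguishable equivalence classes: three classes — 0, 1, or ≥2 e's seen.
3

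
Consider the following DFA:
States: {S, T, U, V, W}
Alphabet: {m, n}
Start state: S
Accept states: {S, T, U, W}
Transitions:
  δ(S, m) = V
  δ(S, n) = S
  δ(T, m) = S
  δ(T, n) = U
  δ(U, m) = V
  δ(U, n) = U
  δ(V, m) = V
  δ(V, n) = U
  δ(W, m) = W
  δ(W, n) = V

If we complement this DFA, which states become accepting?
Complement accept states = All states \ Original accept states
= {S, T, U, V, W} \ {S, T, U, W}
{V}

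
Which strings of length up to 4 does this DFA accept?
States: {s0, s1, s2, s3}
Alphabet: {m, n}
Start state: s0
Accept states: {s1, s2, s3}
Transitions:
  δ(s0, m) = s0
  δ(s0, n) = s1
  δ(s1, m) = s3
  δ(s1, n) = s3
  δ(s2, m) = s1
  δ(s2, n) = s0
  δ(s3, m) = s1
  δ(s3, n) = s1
n, mn, nm, nn, mmn, mnm, mnn, nmm, nmn, nnm, nnn, mmmn, mmnm, mmnn, mnmm, mnmn, mnnm, mnnn, nmmm, nmmn, nmnm, nmnn, nnmm, nnmn, nnnm, nnnn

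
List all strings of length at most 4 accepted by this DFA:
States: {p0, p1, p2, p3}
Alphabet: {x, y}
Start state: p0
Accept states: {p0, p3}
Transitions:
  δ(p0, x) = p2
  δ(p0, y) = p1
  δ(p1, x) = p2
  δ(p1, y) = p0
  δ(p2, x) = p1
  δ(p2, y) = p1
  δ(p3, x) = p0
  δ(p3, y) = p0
ε, yy, xxy, xyy, yxxy, yxyy, yyyy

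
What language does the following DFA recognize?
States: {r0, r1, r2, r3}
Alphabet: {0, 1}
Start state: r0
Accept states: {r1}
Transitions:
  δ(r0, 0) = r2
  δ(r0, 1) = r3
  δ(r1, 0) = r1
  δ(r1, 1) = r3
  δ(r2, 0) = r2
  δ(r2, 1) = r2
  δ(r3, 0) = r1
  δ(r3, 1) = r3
Testing a few strings:
  '1111' → reject
  '10' → accept
  '00' → reject
  '0' → reject
State roles: r0=no input read; r1=started with 1, last symbol 0; r2=started with 0 (dead); r3=started with 1, last symbol 1
All binary strings that start with 1 and end with 0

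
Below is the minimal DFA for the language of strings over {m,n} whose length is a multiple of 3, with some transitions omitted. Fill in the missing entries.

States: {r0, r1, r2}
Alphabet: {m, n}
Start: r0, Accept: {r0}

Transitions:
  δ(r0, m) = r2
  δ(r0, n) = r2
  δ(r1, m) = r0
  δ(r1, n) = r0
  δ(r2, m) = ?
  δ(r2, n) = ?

From the language and accept set, identify what each state tracks — r0: length ≡ 0 (mod 3); r1: length ≡ 2 (mod 3); r2: length ≡ 1 (mod 3).
Each missing δ(q, a) is the state matching the new tracked value after reading a.
δ(r2, m) = r1; δ(r2, n) = r1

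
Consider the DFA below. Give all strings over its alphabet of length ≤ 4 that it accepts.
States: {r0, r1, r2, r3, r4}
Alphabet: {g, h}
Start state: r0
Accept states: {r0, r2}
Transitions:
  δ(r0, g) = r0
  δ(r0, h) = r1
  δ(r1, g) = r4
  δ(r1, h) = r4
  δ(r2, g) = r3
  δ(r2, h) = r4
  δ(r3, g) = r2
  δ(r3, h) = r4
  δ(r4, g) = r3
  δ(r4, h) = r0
ε, g, gg, ggg, hgh, hhh, gggg, ghgh, ghhh, hggg, hghg, hhgg, hhhg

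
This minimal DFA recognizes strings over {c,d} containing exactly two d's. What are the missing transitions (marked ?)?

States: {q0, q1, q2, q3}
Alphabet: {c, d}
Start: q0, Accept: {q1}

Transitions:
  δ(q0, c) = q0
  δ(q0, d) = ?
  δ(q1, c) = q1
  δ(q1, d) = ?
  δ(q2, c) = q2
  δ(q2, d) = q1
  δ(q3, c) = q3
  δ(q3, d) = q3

From the language and accept set, identify what each state tracks — q0: zero d's; q1: two d's; q2: one d; q3: ≥ three d's (dead).
Each missing δ(q, a) is the state matching the new tracked value after reading a.
δ(q0, d) = q2; δ(q1, d) = q3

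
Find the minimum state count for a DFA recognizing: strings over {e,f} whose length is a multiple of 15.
By Myhill–Nerode, count the distinguishable equivalence classes: 15 classes — one per residue of the length mod 15; class i is distinguished from class j by any string of length (15 − i) mod 15.
15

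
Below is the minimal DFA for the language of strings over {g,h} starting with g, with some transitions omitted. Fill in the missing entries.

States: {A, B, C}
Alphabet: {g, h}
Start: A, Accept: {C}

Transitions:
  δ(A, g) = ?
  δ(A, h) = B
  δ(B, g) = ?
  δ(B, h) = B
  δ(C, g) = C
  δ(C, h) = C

From the language and accept set, identify what each state tracks — A: no input read; B: started with h (dead); C: started with g.
Each missing δ(q, a) is the state matching the new tracked value after reading a.
δ(A, g) = C; δ(B, g) = B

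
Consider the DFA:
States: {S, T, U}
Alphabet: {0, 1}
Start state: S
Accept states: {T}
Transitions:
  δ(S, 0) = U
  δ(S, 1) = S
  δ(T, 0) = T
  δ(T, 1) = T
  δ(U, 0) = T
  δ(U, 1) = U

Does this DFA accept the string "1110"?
Processing string "1110":
  S --1--> S
  S --1--> S
  S --1--> S
  S --0--> U
Final state: U
Accept states: {T}
No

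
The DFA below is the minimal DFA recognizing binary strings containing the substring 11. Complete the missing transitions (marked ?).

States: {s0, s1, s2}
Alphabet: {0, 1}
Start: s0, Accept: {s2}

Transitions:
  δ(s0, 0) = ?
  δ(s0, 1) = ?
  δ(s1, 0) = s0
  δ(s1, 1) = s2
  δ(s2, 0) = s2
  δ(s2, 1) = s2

From the language and accept set, identify what each state tracks — s0: no progress toward 11; s1: one trailing 1; s2: substring 11 seen.
Each missing δ(q, a) is the state matching the new tracked value after reading a.
δ(s0, 0) = s0; δ(s0, 1) = s1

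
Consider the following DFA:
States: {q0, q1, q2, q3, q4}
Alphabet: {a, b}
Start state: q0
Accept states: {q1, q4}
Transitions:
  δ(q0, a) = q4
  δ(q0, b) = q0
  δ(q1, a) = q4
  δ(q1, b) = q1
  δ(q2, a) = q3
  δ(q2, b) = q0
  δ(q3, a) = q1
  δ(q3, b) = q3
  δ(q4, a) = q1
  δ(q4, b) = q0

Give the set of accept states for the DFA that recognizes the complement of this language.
Complement accept states = All states \ Original accept states
= {q0, q1, q2, q3, q4} \ {q1, q4}
{q0, q2, q3}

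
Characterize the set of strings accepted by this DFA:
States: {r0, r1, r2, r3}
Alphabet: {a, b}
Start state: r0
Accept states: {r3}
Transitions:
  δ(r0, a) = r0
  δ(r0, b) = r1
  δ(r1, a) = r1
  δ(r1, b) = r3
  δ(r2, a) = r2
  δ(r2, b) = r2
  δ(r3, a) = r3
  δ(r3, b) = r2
Testing a few strings:
  'b' → reject
  'babb' → reject
  'aab' → reject
  'bb' → accept
State roles: r0=zero b's; r1=one b; r2=≥ three b's (dead); r3=two b's
All strings over {a,b} containing exactly two b's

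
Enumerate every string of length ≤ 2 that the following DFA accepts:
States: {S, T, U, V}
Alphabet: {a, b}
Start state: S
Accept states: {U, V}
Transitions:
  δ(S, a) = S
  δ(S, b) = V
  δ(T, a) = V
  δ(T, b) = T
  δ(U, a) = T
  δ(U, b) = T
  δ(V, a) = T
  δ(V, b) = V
b, ab, bb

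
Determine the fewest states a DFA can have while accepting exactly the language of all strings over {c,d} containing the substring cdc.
By Myhill–Nerode, count the distinguishable equivalence classes: 4 classes — one per longest suffix of the input that is a prefix of 'cdc' (lengths 0 through 2), plus an absorbing 'already seen cdc' class.
4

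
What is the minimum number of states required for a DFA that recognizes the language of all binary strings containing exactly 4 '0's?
By Myhill–Nerode, count the distinguishable equivalence classes: 6 classes — having seen 0, 1, …, 4, or >4 copies of '0'; the count-4 class is the only accepting one and >4 is dead.
6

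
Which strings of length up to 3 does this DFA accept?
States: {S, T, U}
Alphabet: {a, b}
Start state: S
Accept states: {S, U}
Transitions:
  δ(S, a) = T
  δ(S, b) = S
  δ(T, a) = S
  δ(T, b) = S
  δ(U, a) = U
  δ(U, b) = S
ε, b, aa, ab, bb, aab, abb, baa, bab, bbb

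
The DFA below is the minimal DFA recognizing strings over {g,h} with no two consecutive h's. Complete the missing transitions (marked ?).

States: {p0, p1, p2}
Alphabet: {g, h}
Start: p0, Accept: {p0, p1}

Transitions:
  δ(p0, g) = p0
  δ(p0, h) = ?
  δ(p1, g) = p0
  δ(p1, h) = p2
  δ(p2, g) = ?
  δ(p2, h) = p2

From the language and accept set, identify what each state tracks — p0: last symbol not h (ok); p1: last symbol h (ok); p2: saw hh (dead).
Each missing δ(q, a) is the state matching the new tracked value after reading a.
δ(p0, h) = p1; δ(p2, g) = p2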